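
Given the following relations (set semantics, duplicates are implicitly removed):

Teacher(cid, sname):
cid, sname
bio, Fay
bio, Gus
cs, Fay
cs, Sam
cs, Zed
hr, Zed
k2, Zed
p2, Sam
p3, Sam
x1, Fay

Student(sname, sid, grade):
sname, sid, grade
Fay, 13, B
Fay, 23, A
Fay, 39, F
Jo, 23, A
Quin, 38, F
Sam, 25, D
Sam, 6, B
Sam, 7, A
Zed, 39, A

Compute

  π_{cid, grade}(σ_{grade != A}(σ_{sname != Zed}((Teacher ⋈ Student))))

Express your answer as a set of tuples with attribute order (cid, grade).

Natural join on sname: {(bio, Fay, 13, B), (bio, Fay, 23, A), (bio, Fay, 39, F), (cs, Fay, 13, B), (cs, Fay, 23, A), (cs, Fay, 39, F), (cs, Sam, 25, D), (cs, Sam, 6, B), (cs, Sam, 7, A), (cs, Zed, 39, A), (hr, Zed, 39, A), (k2, Zed, 39, A), (p2, Sam, 25, D), (p2, Sam, 6, B), (p2, Sam, 7, A), (p3, Sam, 25, D), (p3, Sam, 6, B), (p3, Sam, 7, A), (x1, Fay, 13, B), (x1, Fay, 23, A), (x1, Fay, 39, F)}
σ[sname != Zed]: keep tuples satisfying sname != Zed → {(bio, Fay, 13, B), (bio, Fay, 23, A), (bio, Fay, 39, F), (cs, Fay, 13, B), (cs, Fay, 23, A), (cs, Fay, 39, F), (cs, Sam, 25, D), (cs, Sam, 6, B), (cs, Sam, 7, A), (p2, Sam, 25, D), (p2, Sam, 6, B), (p2, Sam, 7, A), (p3, Sam, 25, D), (p3, Sam, 6, B), (p3, Sam, 7, A), (x1, Fay, 13, B), (x1, Fay, 23, A), (x1, Fay, 39, F)}
σ[grade != A]: keep tuples satisfying grade != A → {(bio, Fay, 13, B), (bio, Fay, 39, F), (cs, Fay, 13, B), (cs, Fay, 39, F), (cs, Sam, 25, D), (cs, Sam, 6, B), (p2, Sam, 25, D), (p2, Sam, 6, B), (p3, Sam, 25, D), (p3, Sam, 6, B), (x1, Fay, 13, B), (x1, Fay, 39, F)}
Keep only column(s) cid, grade (1 duplicate(s) eliminated): {(bio, B), (bio, F), (cs, B), (cs, D), (cs, F), (p2, B), (p2, D), (p3, B), (p3, D), (x1, B), (x1, F)}

{(bio, B), (bio, F), (cs, B), (cs, D), (cs, F), (p2, B), (p2, D), (p3, B), (p3, D), (x1, B), (x1, F)}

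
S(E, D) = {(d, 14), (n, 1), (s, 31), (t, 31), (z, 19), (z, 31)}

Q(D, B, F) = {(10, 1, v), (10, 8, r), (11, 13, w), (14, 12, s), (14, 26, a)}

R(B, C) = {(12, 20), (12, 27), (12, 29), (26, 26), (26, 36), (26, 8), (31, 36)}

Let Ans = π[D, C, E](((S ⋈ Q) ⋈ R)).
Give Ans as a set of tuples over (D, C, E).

{(14, 20, d), (14, 26, d), (14, 27, d), (14, 29, d), (14, 36, d), (14, 8, d)}

Joining S and Q on D yields {(d, 14, 12, s), (d, 14, 26, a)}.
Joining (S ⋈ Q) and R on B yields {(d, 14, 12, s, 20), (d, 14, 12, s, 27), (d, 14, 12, s, 29), (d, 14, 26, a, 26), (d, 14, 26, a, 36), (d, 14, 26, a, 8)}.
π_{D, C, E} gives {(14, 20, d), (14, 26, d), (14, 27, d), (14, 29, d), (14, 36, d), (14, 8, d)}.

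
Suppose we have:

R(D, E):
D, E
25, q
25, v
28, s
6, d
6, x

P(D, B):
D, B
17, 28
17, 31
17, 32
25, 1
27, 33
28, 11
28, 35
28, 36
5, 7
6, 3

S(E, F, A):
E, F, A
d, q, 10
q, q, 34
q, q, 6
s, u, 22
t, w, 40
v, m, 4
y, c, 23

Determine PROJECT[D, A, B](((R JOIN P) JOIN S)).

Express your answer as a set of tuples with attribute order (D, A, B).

{(25, 34, 1), (25, 4, 1), (25, 6, 1), (28, 22, 11), (28, 22, 35), (28, 22, 36), (6, 10, 3)}

Joining R and P on D yields {(25, q, 1), (25, v, 1), (28, s, 11), (28, s, 35), (28, s, 36), (6, d, 3), (6, x, 3)}.
Joining (R JOIN P) and S on E yields {(25, q, 1, q, 34), (25, q, 1, q, 6), (25, v, 1, m, 4), (28, s, 11, u, 22), (28, s, 35, u, 22), (28, s, 36, u, 22), (6, d, 3, q, 10)}.
π[D, A, B]: project onto (D, A, B) → {(25, 34, 1), (25, 4, 1), (25, 6, 1), (28, 22, 11), (28, 22, 35), (28, 22, 36), (6, 10, 3)}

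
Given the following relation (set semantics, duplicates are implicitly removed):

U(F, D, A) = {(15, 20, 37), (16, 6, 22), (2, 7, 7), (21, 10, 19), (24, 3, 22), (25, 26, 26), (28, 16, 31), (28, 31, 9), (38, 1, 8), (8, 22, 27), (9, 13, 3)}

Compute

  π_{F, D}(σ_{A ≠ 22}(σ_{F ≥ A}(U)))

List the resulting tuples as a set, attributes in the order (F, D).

{(21, 10), (28, 31), (38, 1), (9, 13)}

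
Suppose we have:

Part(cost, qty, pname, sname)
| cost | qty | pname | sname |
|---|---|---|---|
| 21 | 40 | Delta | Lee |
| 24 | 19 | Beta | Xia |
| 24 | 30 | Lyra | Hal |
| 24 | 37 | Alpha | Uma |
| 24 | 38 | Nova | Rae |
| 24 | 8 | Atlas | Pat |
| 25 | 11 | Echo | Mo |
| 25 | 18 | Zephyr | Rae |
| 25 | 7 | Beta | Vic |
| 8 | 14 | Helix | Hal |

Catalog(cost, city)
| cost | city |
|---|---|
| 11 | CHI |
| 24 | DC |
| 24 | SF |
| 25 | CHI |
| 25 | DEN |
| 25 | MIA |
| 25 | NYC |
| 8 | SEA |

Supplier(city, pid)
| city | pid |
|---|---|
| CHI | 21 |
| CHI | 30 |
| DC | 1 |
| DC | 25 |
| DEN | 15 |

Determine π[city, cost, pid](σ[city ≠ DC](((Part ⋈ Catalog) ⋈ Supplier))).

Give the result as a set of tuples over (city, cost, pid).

Part ⋈ Catalog (natural join on cost): {(24, 19, Beta, Xia, DC), (24, 19, Beta, Xia, SF), (24, 30, Lyra, Hal, DC), (24, 30, Lyra, Hal, SF), (24, 37, Alpha, Uma, DC), (24, 37, Alpha, Uma, SF), (24, 38, Nova, Rae, DC), (24, 38, Nova, Rae, SF), (24, 8, Atlas, Pat, DC), (24, 8, Atlas, Pat, SF), (25, 11, Echo, Mo, CHI), (25, 11, Echo, Mo, DEN), (25, 11, Echo, Mo, MIA), (25, 11, Echo, Mo, NYC), (25, 18, Zephyr, Rae, CHI), (25, 18, Zephyr, Rae, DEN), (25, 18, Zephyr, Rae, MIA), (25, 18, Zephyr, Rae, NYC), (25, 7, Beta, Vic, CHI), (25, 7, Beta, Vic, DEN), (25, 7, Beta, Vic, MIA), (25, 7, Beta, Vic, NYC), (8, 14, Helix, Hal, SEA)}
(Part ⋈ Catalog) ⋈ Supplier (natural join on city): {(24, 19, Beta, Xia, DC, 1), (24, 19, Beta, Xia, DC, 25), (24, 30, Lyra, Hal, DC, 1), (24, 30, Lyra, Hal, DC, 25), (24, 37, Alpha, Uma, DC, 1), (24, 37, Alpha, Uma, DC, 25), (24, 38, Nova, Rae, DC, 1), (24, 38, Nova, Rae, DC, 25), (24, 8, Atlas, Pat, DC, 1), (24, 8, Atlas, Pat, DC, 25), (25, 11, Echo, Mo, CHI, 21), (25, 11, Echo, Mo, CHI, 30), (25, 11, Echo, Mo, DEN, 15), (25, 18, Zephyr, Rae, CHI, 21), (25, 18, Zephyr, Rae, CHI, 30), (25, 18, Zephyr, Rae, DEN, 15), (25, 7, Beta, Vic, CHI, 21), (25, 7, Beta, Vic, CHI, 30), (25, 7, Beta, Vic, DEN, 15)}
Selection city ≠ DC: {(25, 11, Echo, Mo, CHI, 21), (25, 11, Echo, Mo, CHI, 30), (25, 11, Echo, Mo, DEN, 15), (25, 18, Zephyr, Rae, CHI, 21), (25, 18, Zephyr, Rae, CHI, 30), (25, 18, Zephyr, Rae, DEN, 15), (25, 7, Beta, Vic, CHI, 21), (25, 7, Beta, Vic, CHI, 30), (25, 7, Beta, Vic, DEN, 15)}
π_{city, cost, pid} gives {(CHI, 25, 21), (CHI, 25, 30), (DEN, 25, 15)} (6 duplicate(s) eliminated).

{(CHI, 25, 21), (CHI, 25, 30), (DEN, 25, 15)}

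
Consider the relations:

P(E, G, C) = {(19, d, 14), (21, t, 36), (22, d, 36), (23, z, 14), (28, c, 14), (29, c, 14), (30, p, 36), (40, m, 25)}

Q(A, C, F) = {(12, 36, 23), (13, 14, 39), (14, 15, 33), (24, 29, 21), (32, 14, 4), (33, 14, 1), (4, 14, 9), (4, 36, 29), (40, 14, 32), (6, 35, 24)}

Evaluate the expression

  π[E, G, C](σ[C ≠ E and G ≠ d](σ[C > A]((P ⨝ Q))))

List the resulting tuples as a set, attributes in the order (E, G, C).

{(21, t, 36), (23, z, 14), (28, c, 14), (29, c, 14), (30, p, 36)}

P ⋈ Q (natural join on C): {(19, d, 14, 13, 39), (19, d, 14, 32, 4), (19, d, 14, 33, 1), (19, d, 14, 4, 9), (19, d, 14, 40, 32), (21, t, 36, 12, 23), (21, t, 36, 4, 29), (22, d, 36, 12, 23), (22, d, 36, 4, 29), (23, z, 14, 13, 39), (23, z, 14, 32, 4), (23, z, 14, 33, 1), (23, z, 14, 4, 9), (23, z, 14, 40, 32), (28, c, 14, 13, 39), (28, c, 14, 32, 4), (28, c, 14, 33, 1), (28, c, 14, 4, 9), (28, c, 14, 40, 32), (29, c, 14, 13, 39), (29, c, 14, 32, 4), (29, c, 14, 33, 1), (29, c, 14, 4, 9), (29, c, 14, 40, 32), (30, p, 36, 12, 23), (30, p, 36, 4, 29)}
Selection C > A: {(19, d, 14, 13, 39), (19, d, 14, 4, 9), (21, t, 36, 12, 23), (21, t, 36, 4, 29), (22, d, 36, 12, 23), (22, d, 36, 4, 29), (23, z, 14, 13, 39), (23, z, 14, 4, 9), (28, c, 14, 13, 39), (28, c, 14, 4, 9), (29, c, 14, 13, 39), (29, c, 14, 4, 9), (30, p, 36, 12, 23), (30, p, 36, 4, 29)}
Selection C ≠ E and G ≠ d: {(21, t, 36, 12, 23), (21, t, 36, 4, 29), (23, z, 14, 13, 39), (23, z, 14, 4, 9), (28, c, 14, 13, 39), (28, c, 14, 4, 9), (29, c, 14, 13, 39), (29, c, 14, 4, 9), (30, p, 36, 12, 23), (30, p, 36, 4, 29)}
Keep only column(s) E, G, C (5 duplicate(s) eliminated): {(21, t, 36), (23, z, 14), (28, c, 14), (29, c, 14), (30, p, 36)}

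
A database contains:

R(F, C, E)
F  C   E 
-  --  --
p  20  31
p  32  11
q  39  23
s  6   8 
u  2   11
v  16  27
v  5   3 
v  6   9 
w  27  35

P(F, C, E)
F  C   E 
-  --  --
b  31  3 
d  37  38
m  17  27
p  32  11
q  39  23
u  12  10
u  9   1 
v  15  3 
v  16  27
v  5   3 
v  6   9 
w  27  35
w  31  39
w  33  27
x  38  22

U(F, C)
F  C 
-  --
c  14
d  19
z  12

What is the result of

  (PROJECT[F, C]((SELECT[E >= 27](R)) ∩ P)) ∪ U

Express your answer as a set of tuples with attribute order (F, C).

{(c, 14), (d, 19), (v, 16), (w, 27), (z, 12)}

Selection E >= 27: {(p, 20, 31), (v, 16, 27), (w, 27, 35)}
Set intersection of the two operands is {(v, 16, 27), (w, 27, 35)}.
Keep only column(s) F, C: {(v, 16), (w, 27)}
Set union of the two operands is {(c, 14), (d, 19), (v, 16), (w, 27), (z, 12)}.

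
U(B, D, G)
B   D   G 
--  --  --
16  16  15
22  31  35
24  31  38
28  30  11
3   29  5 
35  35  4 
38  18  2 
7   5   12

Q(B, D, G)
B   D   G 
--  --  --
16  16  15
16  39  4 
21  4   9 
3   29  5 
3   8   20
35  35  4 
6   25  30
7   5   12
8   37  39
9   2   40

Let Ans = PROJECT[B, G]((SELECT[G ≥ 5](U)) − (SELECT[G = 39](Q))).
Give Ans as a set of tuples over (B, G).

{(16, 15), (22, 35), (24, 38), (28, 11), (3, 5), (7, 12)}

Selection G ≥ 5: {(16, 16, 15), (22, 31, 35), (24, 31, 38), (28, 30, 11), (3, 29, 5), (7, 5, 12)}
Selection G = 39: {(8, 37, 39)}
Taking the difference: {(16, 16, 15), (22, 31, 35), (24, 31, 38), (28, 30, 11), (3, 29, 5), (7, 5, 12)}
π_{B, G} gives {(16, 15), (22, 35), (24, 38), (28, 11), (3, 5), (7, 12)}.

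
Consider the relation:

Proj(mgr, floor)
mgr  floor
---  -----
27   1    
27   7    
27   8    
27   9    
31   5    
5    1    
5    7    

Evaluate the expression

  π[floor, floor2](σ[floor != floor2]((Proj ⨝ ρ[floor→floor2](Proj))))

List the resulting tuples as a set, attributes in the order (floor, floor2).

ρ[floor→floor2]: schema becomes (mgr, floor2); tuples unchanged.
Proj ⋈ ρ[floor→floor2](Proj) (natural join on mgr): {(27, 1, 1), (27, 1, 7), (27, 1, 8), (27, 1, 9), (27, 7, 1), (27, 7, 7), (27, 7, 8), (27, 7, 9), (27, 8, 1), (27, 8, 7), (27, 8, 8), (27, 8, 9), (27, 9, 1), (27, 9, 7), (27, 9, 8), (27, 9, 9), (31, 5, 5), (5, 1, 1), (5, 1, 7), (5, 7, 1), (5, 7, 7)}
σ[floor != floor2]: keep tuples satisfying floor != floor2 → {(27, 1, 7), (27, 1, 8), (27, 1, 9), (27, 7, 1), (27, 7, 8), (27, 7, 9), (27, 8, 1), (27, 8, 7), (27, 8, 9), (27, 9, 1), (27, 9, 7), (27, 9, 8), (5, 1, 7), (5, 7, 1)}
Projecting to floor, floor2 (2 duplicate(s) eliminated): {(1, 7), (1, 8), (1, 9), (7, 1), (7, 8), (7, 9), (8, 1), (8, 7), (8, 9), (9, 1), (9, 7), (9, 8)}

{(1, 7), (1, 8), (1, 9), (7, 1), (7, 8), (7, 9), (8, 1), (8, 7), (8, 9), (9, 1), (9, 7), (9, 8)}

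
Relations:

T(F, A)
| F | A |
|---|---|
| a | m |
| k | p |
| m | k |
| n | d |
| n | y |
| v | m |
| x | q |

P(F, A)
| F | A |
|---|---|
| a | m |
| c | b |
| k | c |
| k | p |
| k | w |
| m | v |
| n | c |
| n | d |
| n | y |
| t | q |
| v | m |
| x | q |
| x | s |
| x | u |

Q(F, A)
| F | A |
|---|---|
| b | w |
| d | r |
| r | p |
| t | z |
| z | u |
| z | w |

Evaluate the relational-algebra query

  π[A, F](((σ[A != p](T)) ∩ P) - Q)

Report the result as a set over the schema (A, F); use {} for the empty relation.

Selection A != p: {(a, m), (m, k), (n, d), (n, y), (v, m), (x, q)}
Set intersection of the two operands is {(a, m), (n, d), (n, y), (v, m), (x, q)}.
Set difference of the two operands is {(a, m), (n, d), (n, y), (v, m), (x, q)}.
Keep only column(s) A, F: {(d, n), (m, a), (m, v), (q, x), (y, n)}

{(d, n), (m, a), (m, v), (q, x), (y, n)}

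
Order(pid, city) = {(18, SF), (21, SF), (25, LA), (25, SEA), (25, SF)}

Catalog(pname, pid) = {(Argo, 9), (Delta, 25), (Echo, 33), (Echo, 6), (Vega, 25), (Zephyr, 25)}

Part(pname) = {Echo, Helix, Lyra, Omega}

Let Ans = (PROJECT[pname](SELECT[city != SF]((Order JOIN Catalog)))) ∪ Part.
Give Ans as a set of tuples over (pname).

Natural join on pid: {(25, LA, Delta), (25, LA, Vega), (25, LA, Zephyr), (25, SEA, Delta), (25, SEA, Vega), (25, SEA, Zephyr), (25, SF, Delta), (25, SF, Vega), (25, SF, Zephyr)}
σ[city != SF]: keep tuples satisfying city != SF → {(25, LA, Delta), (25, LA, Vega), (25, LA, Zephyr), (25, SEA, Delta), (25, SEA, Vega), (25, SEA, Zephyr)}
Projecting to pname (3 duplicate(s) eliminated): {Delta, Vega, Zephyr}
Set union of the two operands is {Delta, Echo, Helix, Lyra, Omega, Vega, Zephyr}.

{Delta, Echo, Helix, Lyra, Omega, Vega, Zephyr}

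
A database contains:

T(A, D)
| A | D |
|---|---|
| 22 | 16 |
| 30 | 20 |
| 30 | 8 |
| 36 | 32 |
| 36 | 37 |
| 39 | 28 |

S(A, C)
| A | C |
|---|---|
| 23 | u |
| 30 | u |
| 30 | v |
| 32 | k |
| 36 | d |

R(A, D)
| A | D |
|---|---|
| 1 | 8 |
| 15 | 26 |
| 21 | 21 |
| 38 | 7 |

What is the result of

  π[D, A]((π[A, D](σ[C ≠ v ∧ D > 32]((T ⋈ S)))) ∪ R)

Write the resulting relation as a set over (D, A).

Joining T and S on A yields {(30, 20, u), (30, 20, v), (30, 8, u), (30, 8, v), (36, 32, d), (36, 37, d)}.
Selection C ≠ v ∧ D > 32: {(36, 37, d)}
Keep only column(s) A, D: {(36, 37)}
Union: {(36, 37)} with {(1, 8), (15, 26), (21, 21), (38, 7)} → {(1, 8), (15, 26), (21, 21), (36, 37), (38, 7)}
Keep only column(s) D, A: {(21, 21), (26, 15), (37, 36), (7, 38), (8, 1)}

{(21, 21), (26, 15), (37, 36), (7, 38), (8, 1)}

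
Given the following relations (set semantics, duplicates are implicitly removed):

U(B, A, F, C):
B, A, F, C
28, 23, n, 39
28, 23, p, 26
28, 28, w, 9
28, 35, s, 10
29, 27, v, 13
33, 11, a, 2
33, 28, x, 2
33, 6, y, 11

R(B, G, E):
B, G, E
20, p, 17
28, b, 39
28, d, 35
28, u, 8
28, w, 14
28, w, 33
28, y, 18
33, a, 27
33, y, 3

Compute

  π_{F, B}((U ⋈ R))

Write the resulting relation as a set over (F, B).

{(a, 33), (n, 28), (p, 28), (s, 28), (w, 28), (x, 33), (y, 33)}

U ⋈ R (natural join on B): {(28, 23, n, 39, b, 39), (28, 23, n, 39, d, 35), (28, 23, n, 39, u, 8), (28, 23, n, 39, w, 14), (28, 23, n, 39, w, 33), (28, 23, n, 39, y, 18), (28, 23, p, 26, b, 39), (28, 23, p, 26, d, 35), (28, 23, p, 26, u, 8), (28, 23, p, 26, w, 14), (28, 23, p, 26, w, 33), (28, 23, p, 26, y, 18), (28, 28, w, 9, b, 39), (28, 28, w, 9, d, 35), (28, 28, w, 9, u, 8), (28, 28, w, 9, w, 14), (28, 28, w, 9, w, 33), (28, 28, w, 9, y, 18), (28, 35, s, 10, b, 39), (28, 35, s, 10, d, 35), (28, 35, s, 10, u, 8), (28, 35, s, 10, w, 14), (28, 35, s, 10, w, 33), (28, 35, s, 10, y, 18), (33, 11, a, 2, a, 27), (33, 11, a, 2, y, 3), (33, 28, x, 2, a, 27), (33, 28, x, 2, y, 3), (33, 6, y, 11, a, 27), (33, 6, y, 11, y, 3)}
Keep only column(s) F, B (23 duplicate(s) eliminated): {(a, 33), (n, 28), (p, 28), (s, 28), (w, 28), (x, 33), (y, 33)}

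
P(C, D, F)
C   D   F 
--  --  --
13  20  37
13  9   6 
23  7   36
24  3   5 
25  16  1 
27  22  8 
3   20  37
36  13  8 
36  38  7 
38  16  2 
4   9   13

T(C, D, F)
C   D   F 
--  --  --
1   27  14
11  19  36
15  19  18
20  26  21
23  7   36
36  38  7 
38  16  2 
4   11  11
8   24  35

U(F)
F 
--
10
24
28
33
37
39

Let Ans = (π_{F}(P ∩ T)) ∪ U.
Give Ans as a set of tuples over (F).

{10, 2, 24, 28, 33, 36, 37, 39, 7}

Intersection: {(13, 20, 37), (13, 9, 6), (23, 7, 36), (24, 3, 5), (25, 16, 1), (27, 22, 8), (3, 20, 37), (36, 13, 8), (36, 38, 7), (38, 16, 2), (4, 9, 13)} with {(1, 27, 14), (11, 19, 36), (15, 19, 18), (20, 26, 21), (23, 7, 36), (36, 38, 7), (38, 16, 2), (4, 11, 11), (8, 24, 35)} → {(23, 7, 36), (36, 38, 7), (38, 16, 2)}
Projecting to F: {2, 36, 7}
Union: {2, 36, 7} with {10, 24, 28, 33, 37, 39} → {10, 2, 24, 28, 33, 36, 37, 39, 7}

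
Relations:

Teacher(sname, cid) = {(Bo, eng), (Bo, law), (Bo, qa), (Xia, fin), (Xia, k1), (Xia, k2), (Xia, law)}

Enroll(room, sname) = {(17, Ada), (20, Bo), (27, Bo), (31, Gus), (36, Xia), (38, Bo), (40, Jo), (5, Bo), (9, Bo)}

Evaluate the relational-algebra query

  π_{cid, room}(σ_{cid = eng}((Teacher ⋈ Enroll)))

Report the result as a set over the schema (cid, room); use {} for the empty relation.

{(eng, 20), (eng, 27), (eng, 38), (eng, 5), (eng, 9)}

Joining Teacher and Enroll on sname yields {(Bo, eng, 20), (Bo, eng, 27), (Bo, eng, 38), (Bo, eng, 5), (Bo, eng, 9), (Bo, law, 20), (Bo, law, 27), (Bo, law, 38), (Bo, law, 5), (Bo, law, 9), (Bo, qa, 20), (Bo, qa, 27), (Bo, qa, 38), (Bo, qa, 5), (Bo, qa, 9), (Xia, fin, 36), (Xia, k1, 36), (Xia, k2, 36), (Xia, law, 36)}.
σ[cid = eng]: keep tuples satisfying cid = eng → {(Bo, eng, 20), (Bo, eng, 27), (Bo, eng, 38), (Bo, eng, 5), (Bo, eng, 9)}
Projecting to cid, room: {(eng, 20), (eng, 27), (eng, 38), (eng, 5), (eng, 9)}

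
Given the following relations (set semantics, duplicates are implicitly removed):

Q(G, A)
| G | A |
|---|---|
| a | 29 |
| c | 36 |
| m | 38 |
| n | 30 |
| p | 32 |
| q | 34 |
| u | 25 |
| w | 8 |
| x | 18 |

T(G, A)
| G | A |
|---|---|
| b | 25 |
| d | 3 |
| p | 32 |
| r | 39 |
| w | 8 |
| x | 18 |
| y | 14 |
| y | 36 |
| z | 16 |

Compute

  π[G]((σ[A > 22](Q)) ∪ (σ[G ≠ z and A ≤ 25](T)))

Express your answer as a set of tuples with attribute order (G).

{a, b, c, d, m, n, p, q, u, w, x, y}

Apply σ_{A > 22}; surviving tuples: {(a, 29), (c, 36), (m, 38), (n, 30), (p, 32), (q, 34), (u, 25)}
Apply σ_{G ≠ z and A ≤ 25}; surviving tuples: {(b, 25), (d, 3), (w, 8), (x, 18), (y, 14)}
Taking the union: {(a, 29), (b, 25), (c, 36), (d, 3), (m, 38), (n, 30), (p, 32), (q, 34), (u, 25), (w, 8), (x, 18), (y, 14)}
π_{G} gives {a, b, c, d, m, n, p, q, u, w, x, y}.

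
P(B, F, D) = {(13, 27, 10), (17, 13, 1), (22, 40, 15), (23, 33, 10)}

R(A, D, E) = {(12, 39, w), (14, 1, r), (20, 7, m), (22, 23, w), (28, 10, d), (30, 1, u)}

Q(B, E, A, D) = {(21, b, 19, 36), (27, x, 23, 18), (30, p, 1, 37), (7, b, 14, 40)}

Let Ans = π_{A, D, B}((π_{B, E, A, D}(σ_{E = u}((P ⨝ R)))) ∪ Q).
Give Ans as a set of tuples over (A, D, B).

Joining P and R on D yields {(13, 27, 10, 28, d), (17, 13, 1, 14, r), (17, 13, 1, 30, u), (23, 33, 10, 28, d)}.
Filtering on E = u leaves {(17, 13, 1, 30, u)}.
π[B, E, A, D]: project onto (B, E, A, D) → {(17, u, 30, 1)}
Taking the union: {(17, u, 30, 1), (21, b, 19, 36), (27, x, 23, 18), (30, p, 1, 37), (7, b, 14, 40)}
π[A, D, B]: project onto (A, D, B) → {(1, 37, 30), (14, 40, 7), (19, 36, 21), (23, 18, 27), (30, 1, 17)}

{(1, 37, 30), (14, 40, 7), (19, 36, 21), (23, 18, 27), (30, 1, 17)}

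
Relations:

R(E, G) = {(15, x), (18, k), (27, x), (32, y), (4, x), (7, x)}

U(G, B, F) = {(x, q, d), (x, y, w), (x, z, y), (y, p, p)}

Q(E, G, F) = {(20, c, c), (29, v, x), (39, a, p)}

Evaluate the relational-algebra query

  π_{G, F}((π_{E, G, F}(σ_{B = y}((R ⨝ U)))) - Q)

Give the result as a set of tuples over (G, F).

{(x, w)}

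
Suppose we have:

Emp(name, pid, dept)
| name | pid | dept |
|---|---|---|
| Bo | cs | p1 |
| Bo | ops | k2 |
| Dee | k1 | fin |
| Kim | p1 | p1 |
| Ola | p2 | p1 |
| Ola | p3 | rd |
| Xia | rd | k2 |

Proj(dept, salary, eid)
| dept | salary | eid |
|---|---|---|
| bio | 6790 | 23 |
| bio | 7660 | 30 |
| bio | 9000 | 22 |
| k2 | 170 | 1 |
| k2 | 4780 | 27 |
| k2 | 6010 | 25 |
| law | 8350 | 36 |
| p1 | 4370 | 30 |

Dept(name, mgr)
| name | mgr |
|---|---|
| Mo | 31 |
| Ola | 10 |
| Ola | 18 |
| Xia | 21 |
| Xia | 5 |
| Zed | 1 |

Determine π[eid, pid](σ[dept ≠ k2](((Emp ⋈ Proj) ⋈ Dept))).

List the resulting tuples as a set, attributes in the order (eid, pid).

{(30, p2)}

Joining Emp and Proj on dept yields {(Bo, cs, p1, 4370, 30), (Bo, ops, k2, 170, 1), (Bo, ops, k2, 4780, 27), (Bo, ops, k2, 6010, 25), (Kim, p1, p1, 4370, 30), (Ola, p2, p1, 4370, 30), (Xia, rd, k2, 170, 1), (Xia, rd, k2, 4780, 27), (Xia, rd, k2, 6010, 25)}.
Joining (Emp ⋈ Proj) and Dept on name yields {(Ola, p2, p1, 4370, 30, 10), (Ola, p2, p1, 4370, 30, 18), (Xia, rd, k2, 170, 1, 21), (Xia, rd, k2, 170, 1, 5), (Xia, rd, k2, 4780, 27, 21), (Xia, rd, k2, 4780, 27, 5), (Xia, rd, k2, 6010, 25, 21), (Xia, rd, k2, 6010, 25, 5)}.
σ[dept ≠ k2]: keep tuples satisfying dept ≠ k2 → {(Ola, p2, p1, 4370, 30, 10), (Ola, p2, p1, 4370, 30, 18)}
Keep only column(s) eid, pid (1 duplicate(s) eliminated): {(30, p2)}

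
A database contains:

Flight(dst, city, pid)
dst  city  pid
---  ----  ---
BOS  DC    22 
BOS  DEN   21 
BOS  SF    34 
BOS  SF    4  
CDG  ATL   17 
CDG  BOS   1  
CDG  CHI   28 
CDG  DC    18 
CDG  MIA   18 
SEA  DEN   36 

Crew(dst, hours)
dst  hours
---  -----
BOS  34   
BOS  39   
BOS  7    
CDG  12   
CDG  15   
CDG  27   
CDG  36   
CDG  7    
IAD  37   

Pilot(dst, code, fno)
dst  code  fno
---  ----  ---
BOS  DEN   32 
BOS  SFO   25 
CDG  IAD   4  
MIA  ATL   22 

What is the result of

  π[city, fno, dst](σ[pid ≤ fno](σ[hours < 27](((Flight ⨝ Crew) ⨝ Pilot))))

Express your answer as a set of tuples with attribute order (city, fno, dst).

Flight ⋈ Crew (natural join on dst): {(BOS, DC, 22, 34), (BOS, DC, 22, 39), (BOS, DC, 22, 7), (BOS, DEN, 21, 34), (BOS, DEN, 21, 39), (BOS, DEN, 21, 7), (BOS, SF, 34, 34), (BOS, SF, 34, 39), (BOS, SF, 34, 7), (BOS, SF, 4, 34), (BOS, SF, 4, 39), (BOS, SF, 4, 7), (CDG, ATL, 17, 12), (CDG, ATL, 17, 15), (CDG, ATL, 17, 27), (CDG, ATL, 17, 36), (CDG, ATL, 17, 7), (CDG, BOS, 1, 12), (CDG, BOS, 1, 15), (CDG, BOS, 1, 27), (CDG, BOS, 1, 36), (CDG, BOS, 1, 7), (CDG, CHI, 28, 12), (CDG, CHI, 28, 15), (CDG, CHI, 28, 27), (CDG, CHI, 28, 36), (CDG, CHI, 28, 7), (CDG, DC, 18, 12), (CDG, DC, 18, 15), (CDG, DC, 18, 27), (CDG, DC, 18, 36), (CDG, DC, 18, 7), (CDG, MIA, 18, 12), (CDG, MIA, 18, 15), (CDG, MIA, 18, 27), (CDG, MIA, 18, 36), (CDG, MIA, 18, 7)}
(Flight ⨝ Crew) ⋈ Pilot (natural join on dst): {(BOS, DC, 22, 34, DEN, 32), (BOS, DC, 22, 34, SFO, 25), (BOS, DC, 22, 39, DEN, 32), (BOS, DC, 22, 39, SFO, 25), (BOS, DC, 22, 7, DEN, 32), (BOS, DC, 22, 7, SFO, 25), (BOS, DEN, 21, 34, DEN, 32), (BOS, DEN, 21, 34, SFO, 25), (BOS, DEN, 21, 39, DEN, 32), (BOS, DEN, 21, 39, SFO, 25), (BOS, DEN, 21, 7, DEN, 32), (BOS, DEN, 21, 7, SFO, 25), (BOS, SF, 34, 34, DEN, 32), (BOS, SF, 34, 34, SFO, 25), (BOS, SF, 34, 39, DEN, 32), (BOS, SF, 34, 39, SFO, 25), (BOS, SF, 34, 7, DEN, 32), (BOS, SF, 34, 7, SFO, 25), (BOS, SF, 4, 34, DEN, 32), (BOS, SF, 4, 34, SFO, 25), (BOS, SF, 4, 39, DEN, 32), (BOS, SF, 4, 39, SFO, 25), (BOS, SF, 4, 7, DEN, 32), (BOS, SF, 4, 7, SFO, 25), (CDG, ATL, 17, 12, IAD, 4), (CDG, ATL, 17, 15, IAD, 4), (CDG, ATL, 17, 27, IAD, 4), (CDG, ATL, 17, 36, IAD, 4), (CDG, ATL, 17, 7, IAD, 4), (CDG, BOS, 1, 12, IAD, 4), (CDG, BOS, 1, 15, IAD, 4), (CDG, BOS, 1, 27, IAD, 4), (CDG, BOS, 1, 36, IAD, 4), (CDG, BOS, 1, 7, IAD, 4), (CDG, CHI, 28, 12, IAD, 4), (CDG, CHI, 28, 15, IAD, 4), (CDG, CHI, 28, 27, IAD, 4), (CDG, CHI, 28, 36, IAD, 4), (CDG, CHI, 28, 7, IAD, 4), (CDG, DC, 18, 12, IAD, 4), (CDG, DC, 18, 15, IAD, 4), (CDG, DC, 18, 27, IAD, 4), (CDG, DC, 18, 36, IAD, 4), (CDG, DC, 18, 7, IAD, 4), (CDG, MIA, 18, 12, IAD, 4), (CDG, MIA, 18, 15, IAD, 4), (CDG, MIA, 18, 27, IAD, 4), (CDG, MIA, 18, 36, IAD, 4), (CDG, MIA, 18, 7, IAD, 4)}
Apply σ_{hours < 27}; surviving tuples: {(BOS, DC, 22, 7, DEN, 32), (BOS, DC, 22, 7, SFO, 25), (BOS, DEN, 21, 7, DEN, 32), (BOS, DEN, 21, 7, SFO, 25), (BOS, SF, 34, 7, DEN, 32), (BOS, SF, 34, 7, SFO, 25), (BOS, SF, 4, 7, DEN, 32), (BOS, SF, 4, 7, SFO, 25), (CDG, ATL, 17, 12, IAD, 4), (CDG, ATL, 17, 15, IAD, 4), (CDG, ATL, 17, 7, IAD, 4), (CDG, BOS, 1, 12, IAD, 4), (CDG, BOS, 1, 15, IAD, 4), (CDG, BOS, 1, 7, IAD, 4), (CDG, CHI, 28, 12, IAD, 4), (CDG, CHI, 28, 15, IAD, 4), (CDG, CHI, 28, 7, IAD, 4), (CDG, DC, 18, 12, IAD, 4), (CDG, DC, 18, 15, IAD, 4), (CDG, DC, 18, 7, IAD, 4), (CDG, MIA, 18, 12, IAD, 4), (CDG, MIA, 18, 15, IAD, 4), (CDG, MIA, 18, 7, IAD, 4)}
Apply σ_{pid ≤ fno}; surviving tuples: {(BOS, DC, 22, 7, DEN, 32), (BOS, DC, 22, 7, SFO, 25), (BOS, DEN, 21, 7, DEN, 32), (BOS, DEN, 21, 7, SFO, 25), (BOS, SF, 4, 7, DEN, 32), (BOS, SF, 4, 7, SFO, 25), (CDG, BOS, 1, 12, IAD, 4), (CDG, BOS, 1, 15, IAD, 4), (CDG, BOS, 1, 7, IAD, 4)}
π[city, fno, dst]: project onto (city, fno, dst) (2 duplicate(s) eliminated) → {(BOS, 4, CDG), (DC, 25, BOS), (DC, 32, BOS), (DEN, 25, BOS), (DEN, 32, BOS), (SF, 25, BOS), (SF, 32, BOS)}

{(BOS, 4, CDG), (DC, 25, BOS), (DC, 32, BOS), (DEN, 25, BOS), (DEN, 32, BOS), (SF, 25, BOS), (SF, 32, BOS)}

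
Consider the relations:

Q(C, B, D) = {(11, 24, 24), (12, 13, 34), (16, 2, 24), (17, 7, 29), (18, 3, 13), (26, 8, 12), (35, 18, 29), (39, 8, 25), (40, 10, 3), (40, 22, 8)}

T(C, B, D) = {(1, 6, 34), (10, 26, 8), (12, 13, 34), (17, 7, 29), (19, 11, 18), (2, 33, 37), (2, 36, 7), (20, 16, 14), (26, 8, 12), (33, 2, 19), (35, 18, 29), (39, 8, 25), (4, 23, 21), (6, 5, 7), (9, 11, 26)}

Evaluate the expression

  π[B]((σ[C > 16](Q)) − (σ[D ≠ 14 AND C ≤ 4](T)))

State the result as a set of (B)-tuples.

σ[C > 16]: keep tuples satisfying C > 16 → {(17, 7, 29), (18, 3, 13), (26, 8, 12), (35, 18, 29), (39, 8, 25), (40, 10, 3), (40, 22, 8)}
σ[D ≠ 14 AND C ≤ 4]: keep tuples satisfying D ≠ 14 AND C ≤ 4 → {(1, 6, 34), (2, 33, 37), (2, 36, 7), (4, 23, 21)}
Set difference of the two operands is {(17, 7, 29), (18, 3, 13), (26, 8, 12), (35, 18, 29), (39, 8, 25), (40, 10, 3), (40, 22, 8)}.
Projecting to B (1 duplicate(s) eliminated): {10, 18, 22, 3, 7, 8}

{10, 18, 22, 3, 7, 8}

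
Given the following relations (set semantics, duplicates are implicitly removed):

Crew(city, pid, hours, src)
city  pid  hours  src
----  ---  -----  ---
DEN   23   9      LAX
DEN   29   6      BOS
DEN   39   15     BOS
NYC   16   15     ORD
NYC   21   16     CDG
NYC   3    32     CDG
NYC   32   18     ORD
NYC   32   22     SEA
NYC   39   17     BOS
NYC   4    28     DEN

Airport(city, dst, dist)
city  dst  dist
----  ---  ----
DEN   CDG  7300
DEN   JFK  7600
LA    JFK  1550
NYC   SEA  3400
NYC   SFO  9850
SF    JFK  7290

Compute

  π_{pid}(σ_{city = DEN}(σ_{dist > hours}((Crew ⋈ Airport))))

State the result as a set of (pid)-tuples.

Crew ⋈ Airport (natural join on city): {(DEN, 23, 9, LAX, CDG, 7300), (DEN, 23, 9, LAX, JFK, 7600), (DEN, 29, 6, BOS, CDG, 7300), (DEN, 29, 6, BOS, JFK, 7600), (DEN, 39, 15, BOS, CDG, 7300), (DEN, 39, 15, BOS, JFK, 7600), (NYC, 16, 15, ORD, SEA, 3400), (NYC, 16, 15, ORD, SFO, 9850), (NYC, 21, 16, CDG, SEA, 3400), (NYC, 21, 16, CDG, SFO, 9850), (NYC, 3, 32, CDG, SEA, 3400), (NYC, 3, 32, CDG, SFO, 9850), (NYC, 32, 18, ORD, SEA, 3400), (NYC, 32, 18, ORD, SFO, 9850), (NYC, 32, 22, SEA, SEA, 3400), (NYC, 32, 22, SEA, SFO, 9850), (NYC, 39, 17, BOS, SEA, 3400), (NYC, 39, 17, BOS, SFO, 9850), (NYC, 4, 28, DEN, SEA, 3400), (NYC, 4, 28, DEN, SFO, 9850)}
Filtering on dist > hours leaves {(DEN, 23, 9, LAX, CDG, 7300), (DEN, 23, 9, LAX, JFK, 7600), (DEN, 29, 6, BOS, CDG, 7300), (DEN, 29, 6, BOS, JFK, 7600), (DEN, 39, 15, BOS, CDG, 7300), (DEN, 39, 15, BOS, JFK, 7600), (NYC, 16, 15, ORD, SEA, 3400), (NYC, 16, 15, ORD, SFO, 9850), (NYC, 21, 16, CDG, SEA, 3400), (NYC, 21, 16, CDG, SFO, 9850), (NYC, 3, 32, CDG, SEA, 3400), (NYC, 3, 32, CDG, SFO, 9850), (NYC, 32, 18, ORD, SEA, 3400), (NYC, 32, 18, ORD, SFO, 9850), (NYC, 32, 22, SEA, SEA, 3400), (NYC, 32, 22, SEA, SFO, 9850), (NYC, 39, 17, BOS, SEA, 3400), (NYC, 39, 17, BOS, SFO, 9850), (NYC, 4, 28, DEN, SEA, 3400), (NYC, 4, 28, DEN, SFO, 9850)}.
Filtering on city = DEN leaves {(DEN, 23, 9, LAX, CDG, 7300), (DEN, 23, 9, LAX, JFK, 7600), (DEN, 29, 6, BOS, CDG, 7300), (DEN, 29, 6, BOS, JFK, 7600), (DEN, 39, 15, BOS, CDG, 7300), (DEN, 39, 15, BOS, JFK, 7600)}.
π_{pid} gives {23, 29, 39} (3 duplicate(s) eliminated).

{23, 29, 39}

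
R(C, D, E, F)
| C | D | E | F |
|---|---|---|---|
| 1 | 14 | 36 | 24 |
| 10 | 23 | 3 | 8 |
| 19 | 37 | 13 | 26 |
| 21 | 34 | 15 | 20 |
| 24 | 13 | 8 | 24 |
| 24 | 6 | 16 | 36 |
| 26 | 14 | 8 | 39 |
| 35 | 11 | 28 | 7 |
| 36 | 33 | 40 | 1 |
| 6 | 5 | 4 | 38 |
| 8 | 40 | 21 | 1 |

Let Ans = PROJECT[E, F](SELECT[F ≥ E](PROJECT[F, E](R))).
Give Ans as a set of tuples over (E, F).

{(13, 26), (15, 20), (16, 36), (3, 8), (4, 38), (8, 24), (8, 39)}

π_{F, E} gives {(1, 21), (1, 40), (20, 15), (24, 36), (24, 8), (26, 13), (36, 16), (38, 4), (39, 8), (7, 28), (8, 3)}.
Apply σ_{F ≥ E}; surviving tuples: {(20, 15), (24, 8), (26, 13), (36, 16), (38, 4), (39, 8), (8, 3)}
π_{E, F} gives {(13, 26), (15, 20), (16, 36), (3, 8), (4, 38), (8, 24), (8, 39)}.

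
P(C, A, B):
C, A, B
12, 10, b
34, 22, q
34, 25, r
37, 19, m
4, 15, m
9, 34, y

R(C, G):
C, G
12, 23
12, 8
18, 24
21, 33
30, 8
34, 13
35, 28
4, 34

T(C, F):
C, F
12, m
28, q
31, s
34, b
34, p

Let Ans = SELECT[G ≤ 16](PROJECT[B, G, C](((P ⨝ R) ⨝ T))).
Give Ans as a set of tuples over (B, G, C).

Natural join on C: {(12, 10, b, 23), (12, 10, b, 8), (34, 22, q, 13), (34, 25, r, 13), (4, 15, m, 34)}
Natural join on C: {(12, 10, b, 23, m), (12, 10, b, 8, m), (34, 22, q, 13, b), (34, 22, q, 13, p), (34, 25, r, 13, b), (34, 25, r, 13, p)}
π_{B, G, C} gives {(b, 23, 12), (b, 8, 12), (q, 13, 34), (r, 13, 34)} (2 duplicate(s) eliminated).
Filtering on G ≤ 16 leaves {(b, 8, 12), (q, 13, 34), (r, 13, 34)}.

{(b, 8, 12), (q, 13, 34), (r, 13, 34)}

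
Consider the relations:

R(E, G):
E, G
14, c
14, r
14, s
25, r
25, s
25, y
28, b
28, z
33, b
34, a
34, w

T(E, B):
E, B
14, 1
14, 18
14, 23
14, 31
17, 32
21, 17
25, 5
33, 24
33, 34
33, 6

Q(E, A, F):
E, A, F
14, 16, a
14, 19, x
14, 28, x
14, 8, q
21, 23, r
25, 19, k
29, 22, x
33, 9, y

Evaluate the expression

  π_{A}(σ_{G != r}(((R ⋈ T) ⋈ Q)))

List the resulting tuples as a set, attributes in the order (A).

R ⋈ T (natural join on E): {(14, c, 1), (14, c, 18), (14, c, 23), (14, c, 31), (14, r, 1), (14, r, 18), (14, r, 23), (14, r, 31), (14, s, 1), (14, s, 18), (14, s, 23), (14, s, 31), (25, r, 5), (25, s, 5), (25, y, 5), (33, b, 24), (33, b, 34), (33, b, 6)}
(R ⋈ T) ⋈ Q (natural join on E): {(14, c, 1, 16, a), (14, c, 1, 19, x), (14, c, 1, 28, x), (14, c, 1, 8, q), (14, c, 18, 16, a), (14, c, 18, 19, x), (14, c, 18, 28, x), (14, c, 18, 8, q), (14, c, 23, 16, a), (14, c, 23, 19, x), (14, c, 23, 28, x), (14, c, 23, 8, q), (14, c, 31, 16, a), (14, c, 31, 19, x), (14, c, 31, 28, x), (14, c, 31, 8, q), (14, r, 1, 16, a), (14, r, 1, 19, x), (14, r, 1, 28, x), (14, r, 1, 8, q), (14, r, 18, 16, a), (14, r, 18, 19, x), (14, r, 18, 28, x), (14, r, 18, 8, q), (14, r, 23, 16, a), (14, r, 23, 19, x), (14, r, 23, 28, x), (14, r, 23, 8, q), (14, r, 31, 16, a), (14, r, 31, 19, x), (14, r, 31, 28, x), (14, r, 31, 8, q), (14, s, 1, 16, a), (14, s, 1, 19, x), (14, s, 1, 28, x), (14, s, 1, 8, q), (14, s, 18, 16, a), (14, s, 18, 19, x), (14, s, 18, 28, x), (14, s, 18, 8, q), (14, s, 23, 16, a), (14, s, 23, 19, x), (14, s, 23, 28, x), (14, s, 23, 8, q), (14, s, 31, 16, a), (14, s, 31, 19, x), (14, s, 31, 28, x), (14, s, 31, 8, q), (25, r, 5, 19, k), (25, s, 5, 19, k), (25, y, 5, 19, k), (33, b, 24, 9, y), (33, b, 34, 9, y), (33, b, 6, 9, y)}
Selection G != r: {(14, c, 1, 16, a), (14, c, 1, 19, x), (14, c, 1, 28, x), (14, c, 1, 8, q), (14, c, 18, 16, a), (14, c, 18, 19, x), (14, c, 18, 28, x), (14, c, 18, 8, q), (14, c, 23, 16, a), (14, c, 23, 19, x), (14, c, 23, 28, x), (14, c, 23, 8, q), (14, c, 31, 16, a), (14, c, 31, 19, x), (14, c, 31, 28, x), (14, c, 31, 8, q), (14, s, 1, 16, a), (14, s, 1, 19, x), (14, s, 1, 28, x), (14, s, 1, 8, q), (14, s, 18, 16, a), (14, s, 18, 19, x), (14, s, 18, 28, x), (14, s, 18, 8, q), (14, s, 23, 16, a), (14, s, 23, 19, x), (14, s, 23, 28, x), (14, s, 23, 8, q), (14, s, 31, 16, a), (14, s, 31, 19, x), (14, s, 31, 28, x), (14, s, 31, 8, q), (25, s, 5, 19, k), (25, y, 5, 19, k), (33, b, 24, 9, y), (33, b, 34, 9, y), (33, b, 6, 9, y)}
Projecting to A (32 duplicate(s) eliminated): {16, 19, 28, 8, 9}

{16, 19, 28, 8, 9}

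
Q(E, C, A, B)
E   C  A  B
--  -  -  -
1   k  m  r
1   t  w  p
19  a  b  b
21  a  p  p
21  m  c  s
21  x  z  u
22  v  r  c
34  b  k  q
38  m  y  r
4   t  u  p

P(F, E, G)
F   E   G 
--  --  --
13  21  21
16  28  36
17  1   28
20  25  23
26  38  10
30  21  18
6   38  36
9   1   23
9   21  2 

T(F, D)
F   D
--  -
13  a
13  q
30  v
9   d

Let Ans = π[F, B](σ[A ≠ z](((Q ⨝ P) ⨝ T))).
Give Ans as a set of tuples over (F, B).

{(13, p), (13, s), (30, p), (30, s), (9, p), (9, r), (9, s)}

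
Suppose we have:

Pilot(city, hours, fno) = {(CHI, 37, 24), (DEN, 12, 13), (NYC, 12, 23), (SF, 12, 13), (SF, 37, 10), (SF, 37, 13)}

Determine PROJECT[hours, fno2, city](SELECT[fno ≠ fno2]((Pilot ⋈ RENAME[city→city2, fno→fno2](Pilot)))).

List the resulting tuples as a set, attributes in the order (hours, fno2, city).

{(12, 13, NYC), (12, 23, DEN), (12, 23, SF), (37, 10, CHI), (37, 10, SF), (37, 13, CHI), (37, 13, SF), (37, 24, SF)}

ρ[city→city2, fno→fno2]: schema becomes (city2, hours, fno2); tuples unchanged.
Pilot ⋈ RENAME[city→city2, fno→fno2](Pilot) (natural join on hours): {(CHI, 37, 24, CHI, 24), (CHI, 37, 24, SF, 10), (CHI, 37, 24, SF, 13), (DEN, 12, 13, DEN, 13), (DEN, 12, 13, NYC, 23), (DEN, 12, 13, SF, 13), (NYC, 12, 23, DEN, 13), (NYC, 12, 23, NYC, 23), (NYC, 12, 23, SF, 13), (SF, 12, 13, DEN, 13), (SF, 12, 13, NYC, 23), (SF, 12, 13, SF, 13), (SF, 37, 10, CHI, 24), (SF, 37, 10, SF, 10), (SF, 37, 10, SF, 13), (SF, 37, 13, CHI, 24), (SF, 37, 13, SF, 10), (SF, 37, 13, SF, 13)}
Selection fno ≠ fno2: {(CHI, 37, 24, SF, 10), (CHI, 37, 24, SF, 13), (DEN, 12, 13, NYC, 23), (NYC, 12, 23, DEN, 13), (NYC, 12, 23, SF, 13), (SF, 12, 13, NYC, 23), (SF, 37, 10, CHI, 24), (SF, 37, 10, SF, 13), (SF, 37, 13, CHI, 24), (SF, 37, 13, SF, 10)}
π_{hours, fno2, city} gives {(12, 13, NYC), (12, 23, DEN), (12, 23, SF), (37, 10, CHI), (37, 10, SF), (37, 13, CHI), (37, 13, SF), (37, 24, SF)} (2 duplicate(s) eliminated).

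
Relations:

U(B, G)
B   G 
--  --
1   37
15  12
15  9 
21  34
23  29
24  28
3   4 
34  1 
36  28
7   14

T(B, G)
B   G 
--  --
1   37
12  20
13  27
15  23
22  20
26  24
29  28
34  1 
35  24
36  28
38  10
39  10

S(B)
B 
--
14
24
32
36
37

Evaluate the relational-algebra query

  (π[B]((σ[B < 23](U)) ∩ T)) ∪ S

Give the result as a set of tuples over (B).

{1, 14, 24, 32, 36, 37}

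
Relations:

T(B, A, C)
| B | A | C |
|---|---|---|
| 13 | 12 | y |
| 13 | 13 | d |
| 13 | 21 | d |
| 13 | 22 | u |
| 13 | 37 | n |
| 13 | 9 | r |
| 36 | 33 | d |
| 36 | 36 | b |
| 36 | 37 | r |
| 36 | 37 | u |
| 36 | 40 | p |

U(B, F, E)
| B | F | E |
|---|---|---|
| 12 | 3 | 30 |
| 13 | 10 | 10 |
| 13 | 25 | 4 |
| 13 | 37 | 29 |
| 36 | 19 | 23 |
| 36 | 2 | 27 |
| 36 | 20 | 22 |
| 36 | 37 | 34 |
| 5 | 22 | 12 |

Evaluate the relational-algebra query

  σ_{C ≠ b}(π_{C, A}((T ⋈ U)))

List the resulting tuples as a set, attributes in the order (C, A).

Joining T and U on B yields {(13, 12, y, 10, 10), (13, 12, y, 25, 4), (13, 12, y, 37, 29), (13, 13, d, 10, 10), (13, 13, d, 25, 4), (13, 13, d, 37, 29), (13, 21, d, 10, 10), (13, 21, d, 25, 4), (13, 21, d, 37, 29), (13, 22, u, 10, 10), (13, 22, u, 25, 4), (13, 22, u, 37, 29), (13, 37, n, 10, 10), (13, 37, n, 25, 4), (13, 37, n, 37, 29), (13, 9, r, 10, 10), (13, 9, r, 25, 4), (13, 9, r, 37, 29), (36, 33, d, 19, 23), (36, 33, d, 2, 27), (36, 33, d, 20, 22), (36, 33, d, 37, 34), (36, 36, b, 19, 23), (36, 36, b, 2, 27), (36, 36, b, 20, 22), (36, 36, b, 37, 34), (36, 37, r, 19, 23), (36, 37, r, 2, 27), (36, 37, r, 20, 22), (36, 37, r, 37, 34), (36, 37, u, 19, 23), (36, 37, u, 2, 27), (36, 37, u, 20, 22), (36, 37, u, 37, 34), (36, 40, p, 19, 23), (36, 40, p, 2, 27), (36, 40, p, 20, 22), (36, 40, p, 37, 34)}.
Projecting to C, A (27 duplicate(s) eliminated): {(b, 36), (d, 13), (d, 21), (d, 33), (n, 37), (p, 40), (r, 37), (r, 9), (u, 22), (u, 37), (y, 12)}
Filtering on C ≠ b leaves {(d, 13), (d, 21), (d, 33), (n, 37), (p, 40), (r, 37), (r, 9), (u, 22), (u, 37), (y, 12)}.

{(d, 13), (d, 21), (d, 33), (n, 37), (p, 40), (r, 37), (r, 9), (u, 22), (u, 37), (y, 12)}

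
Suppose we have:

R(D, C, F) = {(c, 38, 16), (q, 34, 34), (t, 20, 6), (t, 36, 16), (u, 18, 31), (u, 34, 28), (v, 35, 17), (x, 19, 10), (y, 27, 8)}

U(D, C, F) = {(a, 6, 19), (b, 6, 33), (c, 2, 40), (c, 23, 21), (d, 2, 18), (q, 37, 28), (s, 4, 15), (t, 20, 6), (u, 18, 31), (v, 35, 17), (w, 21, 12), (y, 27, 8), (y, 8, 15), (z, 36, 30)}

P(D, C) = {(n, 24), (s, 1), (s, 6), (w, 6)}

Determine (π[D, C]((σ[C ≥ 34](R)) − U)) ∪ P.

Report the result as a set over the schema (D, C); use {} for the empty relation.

Selection C ≥ 34: {(c, 38, 16), (q, 34, 34), (t, 36, 16), (u, 34, 28), (v, 35, 17)}
Difference: {(c, 38, 16), (q, 34, 34), (t, 36, 16), (u, 34, 28), (v, 35, 17)} with {(a, 6, 19), (b, 6, 33), (c, 2, 40), (c, 23, 21), (d, 2, 18), (q, 37, 28), (s, 4, 15), (t, 20, 6), (u, 18, 31), (v, 35, 17), (w, 21, 12), (y, 27, 8), (y, 8, 15), (z, 36, 30)} → {(c, 38, 16), (q, 34, 34), (t, 36, 16), (u, 34, 28)}
π_{D, C} gives {(c, 38), (q, 34), (t, 36), (u, 34)}.
Union: {(c, 38), (q, 34), (t, 36), (u, 34)} with {(n, 24), (s, 1), (s, 6), (w, 6)} → {(c, 38), (n, 24), (q, 34), (s, 1), (s, 6), (t, 36), (u, 34), (w, 6)}

{(c, 38), (n, 24), (q, 34), (s, 1), (s, 6), (t, 36), (u, 34), (w, 6)}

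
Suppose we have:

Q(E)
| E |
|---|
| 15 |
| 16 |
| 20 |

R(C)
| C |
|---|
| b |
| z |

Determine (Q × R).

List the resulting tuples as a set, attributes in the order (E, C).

{(15, b), (15, z), (16, b), (16, z), (20, b), (20, z)}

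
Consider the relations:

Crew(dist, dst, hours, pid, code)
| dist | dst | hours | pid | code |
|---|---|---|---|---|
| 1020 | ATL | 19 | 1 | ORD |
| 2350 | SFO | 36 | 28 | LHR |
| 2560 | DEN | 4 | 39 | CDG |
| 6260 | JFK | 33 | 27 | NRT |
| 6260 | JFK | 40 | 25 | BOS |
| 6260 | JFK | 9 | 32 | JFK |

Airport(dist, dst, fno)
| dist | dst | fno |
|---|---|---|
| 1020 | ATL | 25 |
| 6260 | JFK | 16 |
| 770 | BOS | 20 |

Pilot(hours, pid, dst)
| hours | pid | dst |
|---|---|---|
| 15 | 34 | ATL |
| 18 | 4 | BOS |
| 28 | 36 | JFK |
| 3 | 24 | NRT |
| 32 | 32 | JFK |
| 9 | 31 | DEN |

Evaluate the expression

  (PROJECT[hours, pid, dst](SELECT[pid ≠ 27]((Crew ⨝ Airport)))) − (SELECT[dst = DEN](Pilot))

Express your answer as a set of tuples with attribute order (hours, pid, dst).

Joining Crew and Airport on dist, dst yields {(1020, ATL, 19, 1, ORD, 25), (6260, JFK, 33, 27, NRT, 16), (6260, JFK, 40, 25, BOS, 16), (6260, JFK, 9, 32, JFK, 16)}.
Selection pid ≠ 27: {(1020, ATL, 19, 1, ORD, 25), (6260, JFK, 40, 25, BOS, 16), (6260, JFK, 9, 32, JFK, 16)}
Projecting to hours, pid, dst: {(19, 1, ATL), (40, 25, JFK), (9, 32, JFK)}
Selection dst = DEN: {(9, 31, DEN)}
Difference: {(19, 1, ATL), (40, 25, JFK), (9, 32, JFK)} with {(9, 31, DEN)} → {(19, 1, ATL), (40, 25, JFK), (9, 32, JFK)}

{(19, 1, ATL), (40, 25, JFK), (9, 32, JFK)}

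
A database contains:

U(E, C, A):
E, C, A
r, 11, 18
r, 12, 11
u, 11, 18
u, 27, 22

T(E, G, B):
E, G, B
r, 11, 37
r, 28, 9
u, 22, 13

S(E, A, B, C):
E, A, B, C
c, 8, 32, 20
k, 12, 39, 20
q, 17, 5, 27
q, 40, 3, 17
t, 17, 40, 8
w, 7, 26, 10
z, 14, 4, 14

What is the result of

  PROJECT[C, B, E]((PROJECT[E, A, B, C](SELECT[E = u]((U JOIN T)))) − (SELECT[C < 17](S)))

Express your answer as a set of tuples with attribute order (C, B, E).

Joining U and T on E yields {(r, 11, 18, 11, 37), (r, 11, 18, 28, 9), (r, 12, 11, 11, 37), (r, 12, 11, 28, 9), (u, 11, 18, 22, 13), (u, 27, 22, 22, 13)}.
Filtering on E = u leaves {(u, 11, 18, 22, 13), (u, 27, 22, 22, 13)}.
Projecting to E, A, B, C: {(u, 18, 13, 11), (u, 22, 13, 27)}
Filtering on C < 17 leaves {(t, 17, 40, 8), (w, 7, 26, 10), (z, 14, 4, 14)}.
Difference: {(u, 18, 13, 11), (u, 22, 13, 27)} with {(t, 17, 40, 8), (w, 7, 26, 10), (z, 14, 4, 14)} → {(u, 18, 13, 11), (u, 22, 13, 27)}
Projecting to C, B, E: {(11, 13, u), (27, 13, u)}

{(11, 13, u), (27, 13, u)}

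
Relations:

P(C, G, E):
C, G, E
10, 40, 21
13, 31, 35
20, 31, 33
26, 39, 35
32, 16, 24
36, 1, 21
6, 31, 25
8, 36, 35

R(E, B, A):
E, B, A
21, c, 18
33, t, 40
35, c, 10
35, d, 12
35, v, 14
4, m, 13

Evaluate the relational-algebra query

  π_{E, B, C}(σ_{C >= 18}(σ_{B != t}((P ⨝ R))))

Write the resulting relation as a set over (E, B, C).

P ⋈ R (natural join on E): {(10, 40, 21, c, 18), (13, 31, 35, c, 10), (13, 31, 35, d, 12), (13, 31, 35, v, 14), (20, 31, 33, t, 40), (26, 39, 35, c, 10), (26, 39, 35, d, 12), (26, 39, 35, v, 14), (36, 1, 21, c, 18), (8, 36, 35, c, 10), (8, 36, 35, d, 12), (8, 36, 35, v, 14)}
Selection B != t: {(10, 40, 21, c, 18), (13, 31, 35, c, 10), (13, 31, 35, d, 12), (13, 31, 35, v, 14), (26, 39, 35, c, 10), (26, 39, 35, d, 12), (26, 39, 35, v, 14), (36, 1, 21, c, 18), (8, 36, 35, c, 10), (8, 36, 35, d, 12), (8, 36, 35, v, 14)}
Selection C >= 18: {(26, 39, 35, c, 10), (26, 39, 35, d, 12), (26, 39, 35, v, 14), (36, 1, 21, c, 18)}
Keep only column(s) E, B, C: {(21, c, 36), (35, c, 26), (35, d, 26), (35, v, 26)}

{(21, c, 36), (35, c, 26), (35, d, 26), (35, v, 26)}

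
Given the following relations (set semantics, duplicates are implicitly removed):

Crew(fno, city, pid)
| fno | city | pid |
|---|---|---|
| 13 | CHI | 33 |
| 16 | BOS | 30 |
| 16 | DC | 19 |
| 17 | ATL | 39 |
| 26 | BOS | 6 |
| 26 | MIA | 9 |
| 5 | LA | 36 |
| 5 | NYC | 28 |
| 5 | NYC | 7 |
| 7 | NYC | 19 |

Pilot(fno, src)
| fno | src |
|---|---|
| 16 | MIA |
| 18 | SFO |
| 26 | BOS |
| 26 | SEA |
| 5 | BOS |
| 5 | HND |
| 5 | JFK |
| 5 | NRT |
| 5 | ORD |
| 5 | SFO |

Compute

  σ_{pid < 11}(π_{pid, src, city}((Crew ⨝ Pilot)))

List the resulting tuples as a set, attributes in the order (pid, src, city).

{(6, BOS, BOS), (6, SEA, BOS), (7, BOS, NYC), (7, HND, NYC), (7, JFK, NYC), (7, NRT, NYC), (7, ORD, NYC), (7, SFO, NYC), (9, BOS, MIA), (9, SEA, MIA)}

Crew ⋈ Pilot (natural join on fno): {(16, BOS, 30, MIA), (16, DC, 19, MIA), (26, BOS, 6, BOS), (26, BOS, 6, SEA), (26, MIA, 9, BOS), (26, MIA, 9, SEA), (5, LA, 36, BOS), (5, LA, 36, HND), (5, LA, 36, JFK), (5, LA, 36, NRT), (5, LA, 36, ORD), (5, LA, 36, SFO), (5, NYC, 28, BOS), (5, NYC, 28, HND), (5, NYC, 28, JFK), (5, NYC, 28, NRT), (5, NYC, 28, ORD), (5, NYC, 28, SFO), (5, NYC, 7, BOS), (5, NYC, 7, HND), (5, NYC, 7, JFK), (5, NYC, 7, NRT), (5, NYC, 7, ORD), (5, NYC, 7, SFO)}
Keep only column(s) pid, src, city: {(19, MIA, DC), (28, BOS, NYC), (28, HND, NYC), (28, JFK, NYC), (28, NRT, NYC), (28, ORD, NYC), (28, SFO, NYC), (30, MIA, BOS), (36, BOS, LA), (36, HND, LA), (36, JFK, LA), (36, NRT, LA), (36, ORD, LA), (36, SFO, LA), (6, BOS, BOS), (6, SEA, BOS), (7, BOS, NYC), (7, HND, NYC), (7, JFK, NYC), (7, NRT, NYC), (7, ORD, NYC), (7, SFO, NYC), (9, BOS, MIA), (9, SEA, MIA)}
Apply σ_{pid < 11}; surviving tuples: {(6, BOS, BOS), (6, SEA, BOS), (7, BOS, NYC), (7, HND, NYC), (7, JFK, NYC), (7, NRT, NYC), (7, ORD, NYC), (7, SFO, NYC), (9, BOS, MIA), (9, SEA, MIA)}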